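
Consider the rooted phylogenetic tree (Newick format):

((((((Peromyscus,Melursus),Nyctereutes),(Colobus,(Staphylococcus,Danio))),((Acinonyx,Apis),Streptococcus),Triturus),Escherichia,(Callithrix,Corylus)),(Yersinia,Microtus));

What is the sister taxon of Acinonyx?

Apis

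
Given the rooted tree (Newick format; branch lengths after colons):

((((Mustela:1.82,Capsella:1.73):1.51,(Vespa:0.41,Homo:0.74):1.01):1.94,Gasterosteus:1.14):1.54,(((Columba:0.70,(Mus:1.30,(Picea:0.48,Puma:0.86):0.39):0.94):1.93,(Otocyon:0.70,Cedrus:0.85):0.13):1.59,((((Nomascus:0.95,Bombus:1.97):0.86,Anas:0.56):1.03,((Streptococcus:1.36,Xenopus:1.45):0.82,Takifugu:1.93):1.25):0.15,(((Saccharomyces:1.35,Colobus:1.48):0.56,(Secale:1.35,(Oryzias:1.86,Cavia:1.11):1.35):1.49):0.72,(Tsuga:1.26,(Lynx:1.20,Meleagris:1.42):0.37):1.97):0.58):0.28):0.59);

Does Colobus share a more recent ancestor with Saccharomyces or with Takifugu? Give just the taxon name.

The MRCA of Colobus and Saccharomyces subtends (Saccharomyces,Colobus) (2 taxa).
The MRCA of Colobus and Takifugu subtends ((((Nomascus,Bombus),Anas),((Streptococcus,Xenopus),Takifugu)),(((Saccharomyces,Colobus),(Secale,(Oryzias,Cavia))),(Tsuga,(Lynx,Meleagris)))) (14 taxa).
The first is nested inside the second, so Colobus shares a more recent common ancestor with Saccharomyces.

Saccharomyces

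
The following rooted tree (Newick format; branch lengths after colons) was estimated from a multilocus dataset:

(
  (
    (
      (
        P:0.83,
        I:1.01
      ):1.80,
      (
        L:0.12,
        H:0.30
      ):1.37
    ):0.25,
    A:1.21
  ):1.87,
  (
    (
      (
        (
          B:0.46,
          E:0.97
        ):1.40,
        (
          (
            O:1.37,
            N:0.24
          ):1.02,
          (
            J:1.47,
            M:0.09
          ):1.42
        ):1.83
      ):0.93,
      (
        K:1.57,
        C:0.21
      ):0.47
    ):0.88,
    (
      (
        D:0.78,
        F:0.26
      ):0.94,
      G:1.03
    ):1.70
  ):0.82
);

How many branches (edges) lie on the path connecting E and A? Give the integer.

The MRCA of E and A is the root of the tree.
From E up to that node: 5 branches. From A up to the same node: 2 branches. Total: 5 + 2 = 7.

7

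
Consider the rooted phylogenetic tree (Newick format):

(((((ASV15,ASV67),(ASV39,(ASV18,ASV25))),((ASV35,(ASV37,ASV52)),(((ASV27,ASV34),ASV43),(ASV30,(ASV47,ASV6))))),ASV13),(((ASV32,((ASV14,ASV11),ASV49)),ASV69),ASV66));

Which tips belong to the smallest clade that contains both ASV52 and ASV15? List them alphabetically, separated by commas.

ASV15, ASV18, ASV25, ASV27, ASV30, ASV34, ASV35, ASV37, ASV39, ASV43, ASV47, ASV52, ASV6, ASV67

Tracing ASV52: it sits inside (ASV37,ASV52).
Tracing ASV15: it sits inside (ASV15,ASV67).
The smallest clade enclosing both is (((ASV15,ASV67),(ASV39,(ASV18,ASV25))),((ASV35,(ASV37,ASV52)),(((ASV27,ASV34),ASV43),(ASV30,(ASV47,ASV6))))); the answer is its 14 terminal taxa in alphabetical order.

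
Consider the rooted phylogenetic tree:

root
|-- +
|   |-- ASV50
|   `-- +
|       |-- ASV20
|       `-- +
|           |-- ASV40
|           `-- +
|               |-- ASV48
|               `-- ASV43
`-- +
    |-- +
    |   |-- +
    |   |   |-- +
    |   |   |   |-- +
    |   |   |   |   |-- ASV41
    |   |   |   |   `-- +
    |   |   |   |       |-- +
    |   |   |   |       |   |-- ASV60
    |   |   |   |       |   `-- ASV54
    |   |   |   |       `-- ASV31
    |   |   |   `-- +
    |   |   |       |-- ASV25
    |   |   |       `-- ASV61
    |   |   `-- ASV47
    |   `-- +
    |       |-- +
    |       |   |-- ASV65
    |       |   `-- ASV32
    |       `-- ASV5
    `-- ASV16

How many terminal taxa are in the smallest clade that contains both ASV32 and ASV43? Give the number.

16

The MRCA of ASV32 and ASV43 is the root, so the clade is the entire tree.
That clade contains 16 terminal taxa: ASV16, ASV20, ASV25, ASV31, ASV32, ASV40, ASV41, ASV43, ASV47, ASV48, ASV5, ASV50, ASV54, ASV60, ASV61, ASV65.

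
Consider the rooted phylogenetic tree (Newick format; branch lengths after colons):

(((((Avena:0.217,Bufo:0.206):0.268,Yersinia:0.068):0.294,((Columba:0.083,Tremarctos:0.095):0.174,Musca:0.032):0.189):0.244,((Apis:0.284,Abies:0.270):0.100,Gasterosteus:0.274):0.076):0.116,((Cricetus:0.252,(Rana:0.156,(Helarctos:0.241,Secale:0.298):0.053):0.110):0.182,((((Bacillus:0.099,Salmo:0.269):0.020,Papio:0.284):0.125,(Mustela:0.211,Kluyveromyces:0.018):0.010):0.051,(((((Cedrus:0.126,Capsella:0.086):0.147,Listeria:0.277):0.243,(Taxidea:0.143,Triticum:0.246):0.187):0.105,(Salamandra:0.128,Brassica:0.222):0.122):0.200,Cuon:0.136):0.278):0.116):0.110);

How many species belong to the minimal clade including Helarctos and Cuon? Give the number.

17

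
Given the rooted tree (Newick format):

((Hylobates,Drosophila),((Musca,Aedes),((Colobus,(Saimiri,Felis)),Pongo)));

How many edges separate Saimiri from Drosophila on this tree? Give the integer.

7

The MRCA of Saimiri and Drosophila is the root of the tree.
From Saimiri up to that node: 5 branches. From Drosophila up to the same node: 2 branches. Total: 5 + 2 = 7.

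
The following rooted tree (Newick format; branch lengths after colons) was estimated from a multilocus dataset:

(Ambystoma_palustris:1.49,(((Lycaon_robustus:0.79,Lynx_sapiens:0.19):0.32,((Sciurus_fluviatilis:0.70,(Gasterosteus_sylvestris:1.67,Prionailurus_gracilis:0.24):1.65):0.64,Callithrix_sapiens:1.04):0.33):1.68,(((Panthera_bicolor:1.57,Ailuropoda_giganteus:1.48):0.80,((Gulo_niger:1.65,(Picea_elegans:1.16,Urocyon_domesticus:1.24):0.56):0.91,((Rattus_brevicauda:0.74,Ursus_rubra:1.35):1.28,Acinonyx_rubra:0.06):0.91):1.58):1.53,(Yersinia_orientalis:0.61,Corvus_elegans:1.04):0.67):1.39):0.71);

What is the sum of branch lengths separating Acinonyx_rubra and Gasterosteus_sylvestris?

11.44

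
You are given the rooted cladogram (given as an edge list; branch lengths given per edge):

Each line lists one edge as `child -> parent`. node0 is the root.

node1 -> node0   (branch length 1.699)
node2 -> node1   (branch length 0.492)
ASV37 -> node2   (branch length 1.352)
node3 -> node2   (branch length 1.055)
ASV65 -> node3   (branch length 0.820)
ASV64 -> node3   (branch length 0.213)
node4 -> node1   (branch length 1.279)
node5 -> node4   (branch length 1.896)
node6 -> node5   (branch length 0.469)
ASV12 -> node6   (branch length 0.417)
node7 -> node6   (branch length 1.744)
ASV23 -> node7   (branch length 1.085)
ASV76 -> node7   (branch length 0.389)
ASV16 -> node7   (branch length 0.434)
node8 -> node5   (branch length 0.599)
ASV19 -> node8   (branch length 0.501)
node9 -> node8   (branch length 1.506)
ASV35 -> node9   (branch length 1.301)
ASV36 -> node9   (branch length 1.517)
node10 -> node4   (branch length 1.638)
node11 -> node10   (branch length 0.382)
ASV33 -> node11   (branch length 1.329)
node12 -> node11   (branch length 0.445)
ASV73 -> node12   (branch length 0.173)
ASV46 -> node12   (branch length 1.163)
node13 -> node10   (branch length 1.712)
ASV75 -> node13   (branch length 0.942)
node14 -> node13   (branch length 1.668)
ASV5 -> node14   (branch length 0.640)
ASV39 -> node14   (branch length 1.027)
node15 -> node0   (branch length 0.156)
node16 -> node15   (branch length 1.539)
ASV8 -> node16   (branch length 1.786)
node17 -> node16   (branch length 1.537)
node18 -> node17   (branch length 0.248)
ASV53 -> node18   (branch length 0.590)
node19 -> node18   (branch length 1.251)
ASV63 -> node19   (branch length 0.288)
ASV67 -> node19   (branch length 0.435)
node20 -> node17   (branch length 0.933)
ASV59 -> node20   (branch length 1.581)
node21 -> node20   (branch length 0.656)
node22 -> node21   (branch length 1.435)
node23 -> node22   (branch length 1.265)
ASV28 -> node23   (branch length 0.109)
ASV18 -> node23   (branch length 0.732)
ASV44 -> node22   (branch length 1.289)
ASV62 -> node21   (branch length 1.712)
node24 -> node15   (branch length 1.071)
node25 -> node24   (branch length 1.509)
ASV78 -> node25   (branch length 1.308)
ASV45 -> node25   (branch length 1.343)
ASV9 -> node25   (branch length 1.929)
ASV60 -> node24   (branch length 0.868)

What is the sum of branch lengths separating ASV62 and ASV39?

The path runs ASV62 → … → MRCA → … → ASV39; the MRCA is the root of the tree.
Branch lengths along that path: 1.712 + 0.656 + 0.933 + 1.537 + 1.539 + 0.156 + 1.699 + 1.279 + 1.638 + 1.712 + 1.668 + 1.027 = 15.556.

15.556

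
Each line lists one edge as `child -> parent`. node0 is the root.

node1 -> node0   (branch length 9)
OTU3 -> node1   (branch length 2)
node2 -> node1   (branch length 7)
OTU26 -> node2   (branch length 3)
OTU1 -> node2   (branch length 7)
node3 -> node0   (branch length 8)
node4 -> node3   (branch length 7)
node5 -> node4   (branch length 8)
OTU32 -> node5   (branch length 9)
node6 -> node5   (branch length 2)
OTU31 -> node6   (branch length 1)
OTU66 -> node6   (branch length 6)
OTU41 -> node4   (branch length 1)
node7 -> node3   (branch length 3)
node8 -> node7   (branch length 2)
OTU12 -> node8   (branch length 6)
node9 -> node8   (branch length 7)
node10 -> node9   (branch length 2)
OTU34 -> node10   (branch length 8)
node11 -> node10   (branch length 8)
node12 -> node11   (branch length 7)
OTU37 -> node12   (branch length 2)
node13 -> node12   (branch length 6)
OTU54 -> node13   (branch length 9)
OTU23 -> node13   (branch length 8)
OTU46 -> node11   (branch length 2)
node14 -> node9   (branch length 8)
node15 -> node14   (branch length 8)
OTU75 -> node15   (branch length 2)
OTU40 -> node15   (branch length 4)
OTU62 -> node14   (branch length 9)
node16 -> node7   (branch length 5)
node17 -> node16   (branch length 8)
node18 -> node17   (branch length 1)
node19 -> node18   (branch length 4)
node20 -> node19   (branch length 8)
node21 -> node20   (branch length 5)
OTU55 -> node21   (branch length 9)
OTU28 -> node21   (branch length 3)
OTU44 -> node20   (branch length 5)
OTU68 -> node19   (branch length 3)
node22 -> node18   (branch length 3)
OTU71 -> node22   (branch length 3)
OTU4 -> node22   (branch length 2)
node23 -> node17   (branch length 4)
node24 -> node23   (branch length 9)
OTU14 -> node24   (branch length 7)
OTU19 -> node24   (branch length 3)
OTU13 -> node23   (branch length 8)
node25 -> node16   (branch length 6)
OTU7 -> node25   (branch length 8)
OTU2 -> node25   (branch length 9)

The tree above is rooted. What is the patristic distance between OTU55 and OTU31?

61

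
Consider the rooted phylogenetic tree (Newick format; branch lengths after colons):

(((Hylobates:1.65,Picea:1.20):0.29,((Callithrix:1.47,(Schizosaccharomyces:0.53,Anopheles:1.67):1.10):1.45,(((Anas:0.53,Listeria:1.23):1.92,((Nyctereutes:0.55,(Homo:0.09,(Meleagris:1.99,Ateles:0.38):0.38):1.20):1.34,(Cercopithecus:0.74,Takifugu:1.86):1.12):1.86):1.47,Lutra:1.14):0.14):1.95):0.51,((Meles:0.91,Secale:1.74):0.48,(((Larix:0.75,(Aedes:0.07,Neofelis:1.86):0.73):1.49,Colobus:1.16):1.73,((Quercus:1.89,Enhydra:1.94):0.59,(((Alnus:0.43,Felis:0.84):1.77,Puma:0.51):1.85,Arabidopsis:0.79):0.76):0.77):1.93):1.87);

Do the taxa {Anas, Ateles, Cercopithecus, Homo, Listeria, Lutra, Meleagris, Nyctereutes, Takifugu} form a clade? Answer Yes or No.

Yes

The most recent common ancestor of these taxa subtends (((Anas,Listeria),((Nyctereutes,(Homo,(Meleagris,Ateles))),(Cercopithecus,Takifugu))),Lutra).
That clade has exactly 9 tips — every listed taxon and nothing else — so the group is monophyletic.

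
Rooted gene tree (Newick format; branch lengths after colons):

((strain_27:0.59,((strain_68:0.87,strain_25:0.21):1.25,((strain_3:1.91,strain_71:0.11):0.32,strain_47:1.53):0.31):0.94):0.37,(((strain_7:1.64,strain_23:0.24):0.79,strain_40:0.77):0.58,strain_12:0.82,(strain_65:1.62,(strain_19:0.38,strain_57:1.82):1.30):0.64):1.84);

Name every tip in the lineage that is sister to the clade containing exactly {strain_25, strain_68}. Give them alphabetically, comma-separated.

strain_3, strain_47, strain_71

The clade containing exactly {strain_25, strain_68} attaches to the tree at the node subtending ((strain_68,strain_25),((strain_3,strain_71),strain_47)).
The other lineage descending from that same node — the sister group — is ((strain_3,strain_71),strain_47); its 3 tips in alphabetical order are the answer.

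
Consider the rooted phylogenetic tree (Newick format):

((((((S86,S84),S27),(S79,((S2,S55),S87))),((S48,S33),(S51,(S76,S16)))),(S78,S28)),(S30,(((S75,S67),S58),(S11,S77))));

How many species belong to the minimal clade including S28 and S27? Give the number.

14

The MRCA of S28 and S27 is the node subtending (((((S86,S84),S27),(S79,((S2,S55),S87))),((S48,S33),(S51,(S76,S16)))),(S78,S28)).
That clade contains 14 terminal taxa: S16, S2, S27, S28, S33, S48, S51, S55, S76, S78, S79, S84, S86, S87.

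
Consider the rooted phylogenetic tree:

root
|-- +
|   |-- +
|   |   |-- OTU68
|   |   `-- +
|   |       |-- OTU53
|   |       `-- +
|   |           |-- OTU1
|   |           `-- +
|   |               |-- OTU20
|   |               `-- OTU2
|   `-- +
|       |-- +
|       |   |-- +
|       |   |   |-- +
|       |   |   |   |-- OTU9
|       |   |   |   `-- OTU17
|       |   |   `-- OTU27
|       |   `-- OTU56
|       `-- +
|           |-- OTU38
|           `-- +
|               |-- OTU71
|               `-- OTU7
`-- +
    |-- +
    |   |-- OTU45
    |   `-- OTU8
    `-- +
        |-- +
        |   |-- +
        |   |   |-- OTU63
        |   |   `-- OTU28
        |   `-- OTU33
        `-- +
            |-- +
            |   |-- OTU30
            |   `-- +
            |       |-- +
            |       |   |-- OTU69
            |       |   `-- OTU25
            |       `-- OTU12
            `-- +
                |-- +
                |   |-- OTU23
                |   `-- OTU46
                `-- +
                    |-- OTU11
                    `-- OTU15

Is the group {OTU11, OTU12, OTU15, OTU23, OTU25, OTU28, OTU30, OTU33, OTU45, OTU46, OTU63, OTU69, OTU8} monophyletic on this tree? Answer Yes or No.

Yes

The most recent common ancestor of these taxa subtends ((OTU45,OTU8),(((OTU63,OTU28),OTU33),((OTU30,((OTU69,OTU25),OTU12)),((OTU23,OTU46),(OTU11,OTU15))))).
That clade has exactly 13 tips — every listed taxon and nothing else — so the group is monophyletic.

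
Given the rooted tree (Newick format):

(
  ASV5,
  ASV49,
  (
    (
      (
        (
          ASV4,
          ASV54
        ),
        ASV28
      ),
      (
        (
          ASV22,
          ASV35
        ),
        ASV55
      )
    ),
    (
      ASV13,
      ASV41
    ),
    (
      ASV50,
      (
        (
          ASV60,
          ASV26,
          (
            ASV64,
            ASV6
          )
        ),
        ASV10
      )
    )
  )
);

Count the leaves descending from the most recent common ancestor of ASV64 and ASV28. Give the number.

14

The MRCA of ASV64 and ASV28 is the node subtending ((((ASV4,ASV54),ASV28),((ASV22,ASV35),ASV55)),(ASV13,ASV41),(ASV50,((ASV60,ASV26,(ASV64,ASV6)),ASV10))).
That clade contains 14 terminal taxa: ASV10, ASV13, ASV22, ASV26, ASV28, ASV35, ASV4, ASV41, ASV50, ASV54, ASV55, ASV6, ASV60, ASV64.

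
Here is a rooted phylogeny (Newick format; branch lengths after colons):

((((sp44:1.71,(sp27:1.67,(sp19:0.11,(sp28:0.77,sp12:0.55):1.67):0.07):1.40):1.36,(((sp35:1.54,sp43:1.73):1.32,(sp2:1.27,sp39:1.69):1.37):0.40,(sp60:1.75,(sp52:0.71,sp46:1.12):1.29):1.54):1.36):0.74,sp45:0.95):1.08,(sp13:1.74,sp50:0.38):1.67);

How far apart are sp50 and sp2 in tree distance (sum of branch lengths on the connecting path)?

8.27

The path runs sp50 → … → MRCA → … → sp2; the MRCA is the root of the tree.
Branch lengths along that path: 0.38 + 1.67 + 1.08 + 0.74 + 1.36 + 0.40 + 1.37 + 1.27 = 8.27.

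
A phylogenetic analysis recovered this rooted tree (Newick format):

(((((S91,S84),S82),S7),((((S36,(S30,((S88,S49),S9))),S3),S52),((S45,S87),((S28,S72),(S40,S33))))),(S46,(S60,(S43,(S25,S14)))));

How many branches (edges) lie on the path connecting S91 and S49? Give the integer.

12

The MRCA of S91 and S49 is the node subtending ((((S91,S84),S82),S7),((((S36,(S30,((S88,S49),S9))),S3),S52),((S45,S87),((S28,S72),(S40,S33))))).
From S91 up to that node: 4 branches. From S49 up to the same node: 8 branches. Total: 4 + 8 = 12.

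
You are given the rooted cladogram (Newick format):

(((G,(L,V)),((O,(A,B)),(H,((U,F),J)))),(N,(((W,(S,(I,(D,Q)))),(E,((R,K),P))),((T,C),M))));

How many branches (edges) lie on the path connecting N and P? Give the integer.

6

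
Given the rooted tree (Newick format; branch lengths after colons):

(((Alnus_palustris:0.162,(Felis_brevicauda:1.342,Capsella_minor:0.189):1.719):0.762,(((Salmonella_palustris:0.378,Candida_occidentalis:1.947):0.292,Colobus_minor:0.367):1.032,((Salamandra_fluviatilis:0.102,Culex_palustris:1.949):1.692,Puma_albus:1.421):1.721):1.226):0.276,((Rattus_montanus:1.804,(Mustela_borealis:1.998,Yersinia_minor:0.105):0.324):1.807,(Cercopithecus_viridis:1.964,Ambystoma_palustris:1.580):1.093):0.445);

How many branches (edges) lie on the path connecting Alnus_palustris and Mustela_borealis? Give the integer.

7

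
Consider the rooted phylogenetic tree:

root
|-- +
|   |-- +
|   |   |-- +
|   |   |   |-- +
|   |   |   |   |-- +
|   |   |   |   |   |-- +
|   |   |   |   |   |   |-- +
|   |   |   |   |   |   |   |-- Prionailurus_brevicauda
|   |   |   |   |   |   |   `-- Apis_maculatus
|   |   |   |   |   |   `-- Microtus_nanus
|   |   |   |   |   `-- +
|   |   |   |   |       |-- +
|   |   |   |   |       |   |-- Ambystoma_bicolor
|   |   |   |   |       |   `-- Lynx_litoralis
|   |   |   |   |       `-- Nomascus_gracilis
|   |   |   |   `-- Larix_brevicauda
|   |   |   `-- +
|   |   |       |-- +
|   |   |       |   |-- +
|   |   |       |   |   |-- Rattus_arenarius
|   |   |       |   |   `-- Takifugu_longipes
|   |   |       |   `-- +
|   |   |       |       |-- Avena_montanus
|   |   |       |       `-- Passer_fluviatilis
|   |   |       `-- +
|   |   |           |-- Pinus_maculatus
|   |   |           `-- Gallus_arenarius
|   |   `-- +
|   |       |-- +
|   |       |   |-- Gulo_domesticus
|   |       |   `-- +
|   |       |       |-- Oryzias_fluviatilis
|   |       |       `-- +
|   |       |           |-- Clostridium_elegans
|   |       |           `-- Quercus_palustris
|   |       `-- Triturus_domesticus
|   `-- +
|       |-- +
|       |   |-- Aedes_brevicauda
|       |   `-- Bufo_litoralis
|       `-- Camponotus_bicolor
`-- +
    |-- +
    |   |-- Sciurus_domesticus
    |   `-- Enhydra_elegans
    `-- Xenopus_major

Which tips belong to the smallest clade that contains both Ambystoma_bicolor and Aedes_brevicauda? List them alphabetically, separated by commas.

Aedes_brevicauda, Ambystoma_bicolor, Apis_maculatus, Avena_montanus, Bufo_litoralis, Camponotus_bicolor, Clostridium_elegans, Gallus_arenarius, Gulo_domesticus, Larix_brevicauda, Lynx_litoralis, Microtus_nanus, Nomascus_gracilis, Oryzias_fluviatilis, Passer_fluviatilis, Pinus_maculatus, Prionailurus_brevicauda, Quercus_palustris, Rattus_arenarius, Takifugu_longipes, Triturus_domesticus

Tracing Ambystoma_bicolor: it sits inside (Ambystoma_bicolor,Lynx_litoralis).
Tracing Aedes_brevicauda: it sits inside (Aedes_brevicauda,Bufo_litoralis).
The smallest clade enclosing both is (((((((Prionailurus_brevicauda,Apis_maculatus),Microtus_nanus),((Ambystoma_bicolor,Lynx_litoralis),Nomascus_gracilis)),Larix_brevicauda),(((Rattus_arenarius,Takifugu_longipes),(Avena_montanus,Passer_fluviatilis)),(Pinus_maculatus,Gallus_arenarius))),((Gulo_domesticus,(Oryzias_fluviatilis,(Clostridium_elegans,Quercus_palustris))),Triturus_domesticus)),((Aedes_brevicauda,Bufo_litoralis),Camponotus_bicolor)); the answer is its 21 terminal taxa in alphabetical order.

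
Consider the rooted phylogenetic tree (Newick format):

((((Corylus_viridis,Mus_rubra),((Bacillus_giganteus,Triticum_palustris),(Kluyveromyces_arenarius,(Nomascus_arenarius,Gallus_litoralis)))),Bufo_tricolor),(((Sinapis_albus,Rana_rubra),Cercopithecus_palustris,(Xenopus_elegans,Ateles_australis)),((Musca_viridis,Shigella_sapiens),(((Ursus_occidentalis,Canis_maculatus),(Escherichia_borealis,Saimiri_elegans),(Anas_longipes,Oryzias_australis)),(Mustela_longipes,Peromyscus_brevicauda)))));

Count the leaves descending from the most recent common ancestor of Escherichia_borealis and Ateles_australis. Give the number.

15

The MRCA of Escherichia_borealis and Ateles_australis is the node subtending (((Sinapis_albus,Rana_rubra),Cercopithecus_palustris,(Xenopus_elegans,Ateles_australis)),((Musca_viridis,Shigella_sapiens),(((Ursus_occidentalis,Canis_maculatus),(Escherichia_borealis,Saimiri_elegans),(Anas_longipes,Oryzias_australis)),(Mustela_longipes,Peromyscus_brevicauda)))).
That clade contains 15 terminal taxa: Anas_longipes, Ateles_australis, Canis_maculatus, Cercopithecus_palustris, Escherichia_borealis, Musca_viridis, Mustela_longipes, Oryzias_australis, Peromyscus_brevicauda, Rana_rubra, Saimiri_elegans, Shigella_sapiens, Sinapis_albus, Ursus_occidentalis, Xenopus_elegans.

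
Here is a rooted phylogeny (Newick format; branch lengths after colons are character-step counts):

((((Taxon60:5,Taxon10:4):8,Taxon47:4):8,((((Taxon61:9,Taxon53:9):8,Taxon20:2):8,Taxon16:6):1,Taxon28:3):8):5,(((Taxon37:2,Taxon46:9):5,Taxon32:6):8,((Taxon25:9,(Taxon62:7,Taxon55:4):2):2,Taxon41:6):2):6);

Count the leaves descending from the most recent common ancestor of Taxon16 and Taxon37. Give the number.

The MRCA of Taxon16 and Taxon37 is the root, so the clade is the entire tree.
That clade contains 15 terminal taxa: Taxon10, Taxon16, Taxon20, Taxon25, Taxon28, Taxon32, Taxon37, Taxon41, Taxon46, Taxon47, Taxon53, Taxon55, Taxon60, Taxon61, Taxon62.

15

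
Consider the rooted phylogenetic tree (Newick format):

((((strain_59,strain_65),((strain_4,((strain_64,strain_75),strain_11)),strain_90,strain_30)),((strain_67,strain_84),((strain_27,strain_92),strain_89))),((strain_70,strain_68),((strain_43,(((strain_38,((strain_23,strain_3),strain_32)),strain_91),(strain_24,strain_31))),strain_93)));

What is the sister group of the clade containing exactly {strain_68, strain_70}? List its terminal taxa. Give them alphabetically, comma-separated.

strain_23, strain_24, strain_3, strain_31, strain_32, strain_38, strain_43, strain_91, strain_93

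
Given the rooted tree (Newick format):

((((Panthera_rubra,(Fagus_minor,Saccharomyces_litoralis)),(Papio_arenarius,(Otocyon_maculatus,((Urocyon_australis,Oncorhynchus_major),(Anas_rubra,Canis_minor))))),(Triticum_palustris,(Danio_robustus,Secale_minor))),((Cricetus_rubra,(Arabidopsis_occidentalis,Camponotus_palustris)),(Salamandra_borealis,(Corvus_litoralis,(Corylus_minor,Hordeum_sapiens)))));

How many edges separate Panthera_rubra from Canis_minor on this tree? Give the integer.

The MRCA of Panthera_rubra and Canis_minor is the node subtending ((Panthera_rubra,(Fagus_minor,Saccharomyces_litoralis)),(Papio_arenarius,(Otocyon_maculatus,((Urocyon_australis,Oncorhynchus_major),(Anas_rubra,Canis_minor))))).
From Panthera_rubra up to that node: 2 branches. From Canis_minor up to the same node: 5 branches. Total: 2 + 5 = 7.

7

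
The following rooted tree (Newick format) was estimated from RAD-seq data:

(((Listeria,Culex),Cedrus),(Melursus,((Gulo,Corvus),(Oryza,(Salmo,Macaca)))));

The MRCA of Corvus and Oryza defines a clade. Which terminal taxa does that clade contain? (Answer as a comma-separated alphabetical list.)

Corvus, Gulo, Macaca, Oryza, Salmo

Tracing Corvus: it sits inside (Gulo,Corvus).
Tracing Oryza: it sits inside (Oryza,(Salmo,Macaca)).
The smallest clade enclosing both is ((Gulo,Corvus),(Oryza,(Salmo,Macaca))); the answer is its 5 terminal taxa in alphabetical order.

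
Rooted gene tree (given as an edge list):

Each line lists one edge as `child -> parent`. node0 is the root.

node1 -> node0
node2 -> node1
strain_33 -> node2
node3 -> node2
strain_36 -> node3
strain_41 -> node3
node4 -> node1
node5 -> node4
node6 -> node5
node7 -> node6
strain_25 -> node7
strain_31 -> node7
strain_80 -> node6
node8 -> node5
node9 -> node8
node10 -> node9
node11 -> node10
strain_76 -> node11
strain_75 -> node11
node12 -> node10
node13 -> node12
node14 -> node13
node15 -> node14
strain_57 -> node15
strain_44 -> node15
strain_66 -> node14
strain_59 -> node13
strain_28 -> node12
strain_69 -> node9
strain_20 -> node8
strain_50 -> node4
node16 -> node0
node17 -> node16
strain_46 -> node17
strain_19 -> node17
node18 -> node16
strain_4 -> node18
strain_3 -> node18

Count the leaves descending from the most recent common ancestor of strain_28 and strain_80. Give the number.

12

The MRCA of strain_28 and strain_80 is the node subtending (((strain_25,strain_31),strain_80),((((strain_76,strain_75),((((strain_57,strain_44),strain_66),strain_59),strain_28)),strain_69),strain_20)).
That clade contains 12 terminal taxa: strain_20, strain_25, strain_28, strain_31, strain_44, strain_57, strain_59, strain_66, strain_69, strain_75, strain_76, strain_80.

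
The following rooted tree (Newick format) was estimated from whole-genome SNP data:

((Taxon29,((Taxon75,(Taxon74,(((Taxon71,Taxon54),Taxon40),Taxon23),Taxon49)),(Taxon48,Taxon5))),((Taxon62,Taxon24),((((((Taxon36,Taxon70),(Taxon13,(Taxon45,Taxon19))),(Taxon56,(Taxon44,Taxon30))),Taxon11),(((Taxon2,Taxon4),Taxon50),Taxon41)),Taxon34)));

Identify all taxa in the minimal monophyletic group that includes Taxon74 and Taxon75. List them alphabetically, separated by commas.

Taxon23, Taxon40, Taxon49, Taxon54, Taxon71, Taxon74, Taxon75

Tracing Taxon74: it sits inside (Taxon74,(((Taxon71,Taxon54),Taxon40),Taxon23),Taxon49).
Tracing Taxon75: it sits inside (Taxon75,(Taxon74,(((Taxon71,Taxon54),Taxon40),Taxon23),Taxon49)).
The smallest clade enclosing both is (Taxon75,(Taxon74,(((Taxon71,Taxon54),Taxon40),Taxon23),Taxon49)); the answer is its 7 terminal taxa in alphabetical order.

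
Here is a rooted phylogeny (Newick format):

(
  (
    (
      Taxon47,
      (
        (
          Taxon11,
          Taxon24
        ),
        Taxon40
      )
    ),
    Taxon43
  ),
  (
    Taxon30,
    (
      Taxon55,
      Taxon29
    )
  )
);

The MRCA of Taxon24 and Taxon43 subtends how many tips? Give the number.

The MRCA of Taxon24 and Taxon43 is the node subtending ((Taxon47,((Taxon11,Taxon24),Taxon40)),Taxon43).
That clade contains 5 terminal taxa: Taxon11, Taxon24, Taxon40, Taxon43, Taxon47.

5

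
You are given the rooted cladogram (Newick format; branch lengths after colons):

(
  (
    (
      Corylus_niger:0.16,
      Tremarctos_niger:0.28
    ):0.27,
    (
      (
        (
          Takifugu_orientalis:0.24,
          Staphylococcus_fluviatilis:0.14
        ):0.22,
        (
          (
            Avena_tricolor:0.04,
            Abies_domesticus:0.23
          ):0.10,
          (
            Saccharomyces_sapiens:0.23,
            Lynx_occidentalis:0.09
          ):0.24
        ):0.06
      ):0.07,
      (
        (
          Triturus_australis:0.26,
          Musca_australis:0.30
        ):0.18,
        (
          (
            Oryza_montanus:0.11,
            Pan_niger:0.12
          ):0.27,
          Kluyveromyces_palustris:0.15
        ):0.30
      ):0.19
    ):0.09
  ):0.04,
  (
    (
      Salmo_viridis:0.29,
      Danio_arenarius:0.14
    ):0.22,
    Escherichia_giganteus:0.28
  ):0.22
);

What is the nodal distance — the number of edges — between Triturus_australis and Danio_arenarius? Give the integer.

8

The MRCA of Triturus_australis and Danio_arenarius is the root of the tree.
From Triturus_australis up to that node: 5 branches. From Danio_arenarius up to the same node: 3 branches. Total: 5 + 3 = 8.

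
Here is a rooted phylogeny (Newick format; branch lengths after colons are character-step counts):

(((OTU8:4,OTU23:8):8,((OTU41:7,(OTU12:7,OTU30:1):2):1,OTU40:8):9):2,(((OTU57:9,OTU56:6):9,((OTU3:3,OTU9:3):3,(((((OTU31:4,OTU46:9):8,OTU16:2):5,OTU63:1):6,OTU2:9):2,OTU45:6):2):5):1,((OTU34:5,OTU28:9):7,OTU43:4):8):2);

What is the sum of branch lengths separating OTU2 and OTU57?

36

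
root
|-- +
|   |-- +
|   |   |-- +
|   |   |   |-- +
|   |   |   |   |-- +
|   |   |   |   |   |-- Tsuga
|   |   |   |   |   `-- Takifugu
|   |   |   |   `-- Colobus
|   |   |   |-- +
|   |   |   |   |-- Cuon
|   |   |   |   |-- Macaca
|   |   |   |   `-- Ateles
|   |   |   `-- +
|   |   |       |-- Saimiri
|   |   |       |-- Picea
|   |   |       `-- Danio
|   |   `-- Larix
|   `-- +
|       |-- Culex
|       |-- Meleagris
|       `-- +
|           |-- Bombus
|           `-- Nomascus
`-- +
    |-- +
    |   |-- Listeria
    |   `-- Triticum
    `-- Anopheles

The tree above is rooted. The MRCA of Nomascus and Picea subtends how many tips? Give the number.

The MRCA of Nomascus and Picea is the node subtending (((((Tsuga,Takifugu),Colobus),(Cuon,Macaca,Ateles),(Saimiri,Picea,Danio)),Larix),(Culex,Meleagris,(Bombus,Nomascus))).
That clade contains 14 terminal taxa: Ateles, Bombus, Colobus, Culex, Cuon, Danio, Larix, Macaca, Meleagris, Nomascus, Picea, Saimiri, Takifugu, Tsuga.

14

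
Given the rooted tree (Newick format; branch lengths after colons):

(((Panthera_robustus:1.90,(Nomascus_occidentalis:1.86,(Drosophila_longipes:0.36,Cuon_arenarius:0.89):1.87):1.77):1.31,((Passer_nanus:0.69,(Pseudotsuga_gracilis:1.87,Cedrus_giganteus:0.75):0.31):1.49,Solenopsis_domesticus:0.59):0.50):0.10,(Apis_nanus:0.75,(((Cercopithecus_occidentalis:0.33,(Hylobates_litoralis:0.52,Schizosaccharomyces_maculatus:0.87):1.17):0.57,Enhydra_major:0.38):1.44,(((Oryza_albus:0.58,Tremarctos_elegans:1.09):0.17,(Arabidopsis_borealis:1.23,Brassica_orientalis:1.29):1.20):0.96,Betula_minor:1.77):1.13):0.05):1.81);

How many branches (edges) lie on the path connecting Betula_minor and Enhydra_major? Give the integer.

4

The MRCA of Betula_minor and Enhydra_major is the node subtending (((Cercopithecus_occidentalis,(Hylobates_litoralis,Schizosaccharomyces_maculatus)),Enhydra_major),(((Oryza_albus,Tremarctos_elegans),(Arabidopsis_borealis,Brassica_orientalis)),Betula_minor)).
From Betula_minor up to that node: 2 branches. From Enhydra_major up to the same node: 2 branches. Total: 2 + 2 = 4.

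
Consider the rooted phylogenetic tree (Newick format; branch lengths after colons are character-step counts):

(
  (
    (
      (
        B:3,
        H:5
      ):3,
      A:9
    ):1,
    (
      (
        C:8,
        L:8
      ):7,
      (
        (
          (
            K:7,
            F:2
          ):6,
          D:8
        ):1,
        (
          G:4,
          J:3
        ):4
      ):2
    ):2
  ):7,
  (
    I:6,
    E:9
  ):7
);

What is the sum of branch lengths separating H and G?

The path runs H → … → MRCA → … → G; the MRCA is the node subtending (((B,H),A),((C,L),(((K,F),D),(G,J)))).
Branch lengths along that path: 5 + 3 + 1 + 2 + 2 + 4 + 4 = 21.

21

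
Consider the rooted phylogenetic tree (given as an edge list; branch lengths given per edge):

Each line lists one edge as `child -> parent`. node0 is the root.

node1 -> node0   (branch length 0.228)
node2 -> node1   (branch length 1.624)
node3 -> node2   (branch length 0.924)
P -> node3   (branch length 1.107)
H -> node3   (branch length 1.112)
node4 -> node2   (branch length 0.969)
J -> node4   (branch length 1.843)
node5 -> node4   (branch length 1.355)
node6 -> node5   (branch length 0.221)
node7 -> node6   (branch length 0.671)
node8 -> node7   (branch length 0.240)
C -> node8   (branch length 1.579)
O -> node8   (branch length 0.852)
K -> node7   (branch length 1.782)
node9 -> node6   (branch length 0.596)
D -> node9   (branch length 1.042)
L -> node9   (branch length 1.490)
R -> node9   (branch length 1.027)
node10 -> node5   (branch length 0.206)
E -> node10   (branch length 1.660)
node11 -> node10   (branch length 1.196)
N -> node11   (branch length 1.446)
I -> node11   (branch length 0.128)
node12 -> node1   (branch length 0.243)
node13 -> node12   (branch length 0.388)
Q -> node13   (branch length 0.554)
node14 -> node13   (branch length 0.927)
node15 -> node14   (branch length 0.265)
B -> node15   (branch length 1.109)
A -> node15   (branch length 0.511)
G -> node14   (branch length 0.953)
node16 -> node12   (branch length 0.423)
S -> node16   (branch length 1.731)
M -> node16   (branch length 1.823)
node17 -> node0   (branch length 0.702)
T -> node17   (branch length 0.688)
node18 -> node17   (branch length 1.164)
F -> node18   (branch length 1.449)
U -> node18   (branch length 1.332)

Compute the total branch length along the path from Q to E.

6.999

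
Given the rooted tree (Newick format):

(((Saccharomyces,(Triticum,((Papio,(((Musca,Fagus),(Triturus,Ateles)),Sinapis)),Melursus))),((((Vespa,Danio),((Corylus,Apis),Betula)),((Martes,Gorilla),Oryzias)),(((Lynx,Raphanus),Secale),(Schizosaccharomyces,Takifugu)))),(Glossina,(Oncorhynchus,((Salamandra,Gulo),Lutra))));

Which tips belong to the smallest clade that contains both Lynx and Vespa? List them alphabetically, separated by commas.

Tracing Lynx: it sits inside (Lynx,Raphanus).
Tracing Vespa: it sits inside (Vespa,Danio).
The smallest clade enclosing both is ((((Vespa,Danio),((Corylus,Apis),Betula)),((Martes,Gorilla),Oryzias)),(((Lynx,Raphanus),Secale),(Schizosaccharomyces,Takifugu))); the answer is its 13 terminal taxa in alphabetical order.

Apis, Betula, Corylus, Danio, Gorilla, Lynx, Martes, Oryzias, Raphanus, Schizosaccharomyces, Secale, Takifugu, Vespa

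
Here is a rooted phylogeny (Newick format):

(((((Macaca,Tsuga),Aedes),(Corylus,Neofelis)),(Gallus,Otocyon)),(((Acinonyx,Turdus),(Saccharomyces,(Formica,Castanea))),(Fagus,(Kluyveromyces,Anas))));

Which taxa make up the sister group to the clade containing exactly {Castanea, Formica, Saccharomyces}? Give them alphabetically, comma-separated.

Acinonyx, Turdus

The clade containing exactly {Castanea, Formica, Saccharomyces} attaches to the tree at the node subtending ((Acinonyx,Turdus),(Saccharomyces,(Formica,Castanea))).
The other lineage descending from that same node — the sister group — is (Acinonyx,Turdus); its 2 tips in alphabetical order are the answer.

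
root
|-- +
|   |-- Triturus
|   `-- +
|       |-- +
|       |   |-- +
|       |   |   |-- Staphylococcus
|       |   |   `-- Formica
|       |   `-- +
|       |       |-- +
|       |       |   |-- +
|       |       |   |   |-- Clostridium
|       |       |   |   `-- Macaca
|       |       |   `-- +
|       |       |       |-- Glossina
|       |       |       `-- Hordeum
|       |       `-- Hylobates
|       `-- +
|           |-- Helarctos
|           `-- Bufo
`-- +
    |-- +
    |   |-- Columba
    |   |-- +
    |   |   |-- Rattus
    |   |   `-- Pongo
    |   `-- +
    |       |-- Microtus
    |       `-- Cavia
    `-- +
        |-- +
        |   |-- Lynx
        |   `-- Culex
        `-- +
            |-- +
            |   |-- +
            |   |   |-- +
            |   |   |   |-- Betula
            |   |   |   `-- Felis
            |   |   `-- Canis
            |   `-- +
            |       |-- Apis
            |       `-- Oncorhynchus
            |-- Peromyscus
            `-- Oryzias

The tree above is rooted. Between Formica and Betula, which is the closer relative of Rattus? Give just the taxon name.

Betula

The MRCA of Rattus and Betula subtends ((Columba,(Rattus,Pongo),(Microtus,Cavia)),((Lynx,Culex),((((Betula,Felis),Canis),(Apis,Oncorhynchus)),Peromyscus,Oryzias))) (14 taxa).
The MRCA of Rattus and Formica is the root, subtending the entire tree (24 taxa).
The first is nested inside the second, so Rattus shares a more recent common ancestor with Betula.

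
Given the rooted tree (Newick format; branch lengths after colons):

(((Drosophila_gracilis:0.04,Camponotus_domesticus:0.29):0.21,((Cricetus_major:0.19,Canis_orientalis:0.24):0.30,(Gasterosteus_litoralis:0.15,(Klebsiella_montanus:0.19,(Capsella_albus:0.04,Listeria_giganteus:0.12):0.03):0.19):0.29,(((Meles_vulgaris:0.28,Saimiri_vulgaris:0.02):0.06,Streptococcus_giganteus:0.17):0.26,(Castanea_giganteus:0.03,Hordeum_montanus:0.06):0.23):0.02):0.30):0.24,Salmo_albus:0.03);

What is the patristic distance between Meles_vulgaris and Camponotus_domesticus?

The path runs Meles_vulgaris → … → MRCA → … → Camponotus_domesticus; the MRCA is the node subtending ((Drosophila_gracilis,Camponotus_domesticus),((Cricetus_major,Canis_orientalis),(Gasterosteus_litoralis,(Klebsiella_montanus,(Capsella_albus,Listeria_giganteus))),(((Meles_vulgaris,Saimiri_vulgaris),Streptococcus_giganteus),(Castanea_giganteus,Hordeum_montanus)))).
Branch lengths along that path: 0.28 + 0.06 + 0.26 + 0.02 + 0.30 + 0.21 + 0.29 = 1.42.

1.42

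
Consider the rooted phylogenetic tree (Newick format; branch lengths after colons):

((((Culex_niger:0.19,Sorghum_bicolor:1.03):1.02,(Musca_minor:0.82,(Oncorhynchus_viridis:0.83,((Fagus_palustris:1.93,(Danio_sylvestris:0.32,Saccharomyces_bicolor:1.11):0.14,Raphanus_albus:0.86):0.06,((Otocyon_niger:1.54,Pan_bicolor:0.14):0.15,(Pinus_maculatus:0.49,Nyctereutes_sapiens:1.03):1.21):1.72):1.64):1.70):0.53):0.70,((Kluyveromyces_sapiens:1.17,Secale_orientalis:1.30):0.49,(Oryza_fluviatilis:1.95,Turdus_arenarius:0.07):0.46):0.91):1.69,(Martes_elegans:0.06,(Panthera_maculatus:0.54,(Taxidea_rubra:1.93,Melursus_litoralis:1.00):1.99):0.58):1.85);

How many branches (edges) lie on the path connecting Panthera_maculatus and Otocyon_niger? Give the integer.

11

The MRCA of Panthera_maculatus and Otocyon_niger is the root of the tree.
From Panthera_maculatus up to that node: 3 branches. From Otocyon_niger up to the same node: 8 branches. Total: 3 + 8 = 11.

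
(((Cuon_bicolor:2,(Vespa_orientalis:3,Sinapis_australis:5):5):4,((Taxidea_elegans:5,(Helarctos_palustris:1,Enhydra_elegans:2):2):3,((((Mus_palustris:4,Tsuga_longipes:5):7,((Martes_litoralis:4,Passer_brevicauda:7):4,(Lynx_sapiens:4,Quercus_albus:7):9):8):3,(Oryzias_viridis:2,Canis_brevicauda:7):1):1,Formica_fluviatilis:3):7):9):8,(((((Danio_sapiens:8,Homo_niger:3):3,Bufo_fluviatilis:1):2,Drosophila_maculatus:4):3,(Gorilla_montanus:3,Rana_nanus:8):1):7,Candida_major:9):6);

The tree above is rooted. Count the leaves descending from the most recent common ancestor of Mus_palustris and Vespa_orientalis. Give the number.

The MRCA of Mus_palustris and Vespa_orientalis is the node subtending ((Cuon_bicolor,(Vespa_orientalis,Sinapis_australis)),((Taxidea_elegans,(Helarctos_palustris,Enhydra_elegans)),((((Mus_palustris,Tsuga_longipes),((Martes_litoralis,Passer_brevicauda),(Lynx_sapiens,Quercus_albus))),(Oryzias_viridis,Canis_brevicauda)),Formica_fluviatilis))).
That clade contains 15 terminal taxa: Canis_brevicauda, Cuon_bicolor, Enhydra_elegans, Formica_fluviatilis, Helarctos_palustris, Lynx_sapiens, Martes_litoralis, Mus_palustris, Oryzias_viridis, Passer_brevicauda, Quercus_albus, Sinapis_australis, Taxidea_elegans, Tsuga_longipes, Vespa_orientalis.

15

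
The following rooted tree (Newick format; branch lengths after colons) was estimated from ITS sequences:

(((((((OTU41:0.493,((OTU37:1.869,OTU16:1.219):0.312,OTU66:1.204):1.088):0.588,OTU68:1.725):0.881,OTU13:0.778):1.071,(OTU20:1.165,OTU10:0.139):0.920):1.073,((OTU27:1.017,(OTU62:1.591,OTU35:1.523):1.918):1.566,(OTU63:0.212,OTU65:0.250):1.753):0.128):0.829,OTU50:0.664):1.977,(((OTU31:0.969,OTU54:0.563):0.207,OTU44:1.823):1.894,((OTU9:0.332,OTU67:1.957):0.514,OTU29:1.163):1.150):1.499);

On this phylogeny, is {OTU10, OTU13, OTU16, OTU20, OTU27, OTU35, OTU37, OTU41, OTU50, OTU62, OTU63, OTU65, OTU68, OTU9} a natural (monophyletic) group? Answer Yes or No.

The MRCA of the listed taxa is the root, so the smallest clade containing them is the whole tree.
That clade also contains OTU29, OTU31, OTU44, OTU54, OTU66, OTU67, which are not in the proposed group, so the group is not monophyletic.

No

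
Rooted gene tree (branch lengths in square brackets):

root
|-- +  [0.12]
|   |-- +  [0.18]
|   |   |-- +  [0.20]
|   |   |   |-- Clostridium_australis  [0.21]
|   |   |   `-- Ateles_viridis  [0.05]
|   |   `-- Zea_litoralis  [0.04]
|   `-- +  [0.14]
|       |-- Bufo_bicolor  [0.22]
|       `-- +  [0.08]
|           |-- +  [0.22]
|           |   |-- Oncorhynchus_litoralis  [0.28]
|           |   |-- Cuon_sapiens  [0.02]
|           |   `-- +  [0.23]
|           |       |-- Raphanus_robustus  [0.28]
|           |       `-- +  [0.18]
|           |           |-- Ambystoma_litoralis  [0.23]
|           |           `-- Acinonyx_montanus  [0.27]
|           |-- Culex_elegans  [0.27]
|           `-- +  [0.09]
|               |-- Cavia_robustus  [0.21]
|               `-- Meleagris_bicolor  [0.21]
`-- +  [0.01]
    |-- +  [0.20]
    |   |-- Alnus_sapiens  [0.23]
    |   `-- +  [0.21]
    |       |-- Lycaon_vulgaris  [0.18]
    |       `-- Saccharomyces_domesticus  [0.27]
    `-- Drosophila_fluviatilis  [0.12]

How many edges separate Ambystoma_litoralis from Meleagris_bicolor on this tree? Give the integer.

6

The MRCA of Ambystoma_litoralis and Meleagris_bicolor is the node subtending ((Oncorhynchus_litoralis,Cuon_sapiens,(Raphanus_robustus,(Ambystoma_litoralis,Acinonyx_montanus))),Culex_elegans,(Cavia_robustus,Meleagris_bicolor)).
From Ambystoma_litoralis up to that node: 4 branches. From Meleagris_bicolor up to the same node: 2 branches. Total: 4 + 2 = 6.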